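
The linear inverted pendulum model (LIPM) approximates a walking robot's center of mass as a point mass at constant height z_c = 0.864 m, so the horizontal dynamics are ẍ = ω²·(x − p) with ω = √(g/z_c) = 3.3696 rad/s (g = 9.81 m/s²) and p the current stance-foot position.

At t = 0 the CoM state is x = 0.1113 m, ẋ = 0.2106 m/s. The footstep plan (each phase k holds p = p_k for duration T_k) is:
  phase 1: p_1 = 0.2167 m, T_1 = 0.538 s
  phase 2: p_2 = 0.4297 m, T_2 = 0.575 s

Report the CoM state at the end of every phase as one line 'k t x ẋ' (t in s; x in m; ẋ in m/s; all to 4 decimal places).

phase 1: p=0.2167, T=0.538, ωT=1.812845, cosh=3.145522, sinh=2.982333; start (x,ẋ)=(0.111300, 0.210600) → end (x,ẋ)=(0.071558, -0.396746)
phase 2: p=0.4297, T=0.575, ωT=1.937520, cosh=3.542788, sinh=3.398727; start (x,ẋ)=(0.071558, -0.396746) → end (x,ẋ)=(-1.239297, -5.507157)

1 0.5380 0.0716 -0.3967
2 1.1130 -1.2393 -5.5072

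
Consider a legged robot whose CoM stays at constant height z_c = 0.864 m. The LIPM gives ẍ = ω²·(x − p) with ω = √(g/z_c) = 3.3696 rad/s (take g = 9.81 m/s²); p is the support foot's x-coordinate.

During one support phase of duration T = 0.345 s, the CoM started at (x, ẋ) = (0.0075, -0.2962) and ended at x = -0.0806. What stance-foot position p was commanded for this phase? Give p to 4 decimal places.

ωT = 3.3696·0.345 = 1.162512; cosh(ωT) = 1.755328, sinh(ωT) = 1.442628
x(T) = p + (x₀−p)·cosh(ωT) + (ẋ₀/ω)·sinh(ωT) ⇒ p·(1 − cosh) = x(T) − x₀·cosh − (ẋ₀/ω)·sinh
numerator   = -0.0806 − (0.0075)·1.755328 − (-0.2962/3.3696)·1.442628 = 0.033047
denominator = 1 − 1.755328 = -0.755328
p = 0.033047 / -0.755328 = -0.0438

p = -0.0438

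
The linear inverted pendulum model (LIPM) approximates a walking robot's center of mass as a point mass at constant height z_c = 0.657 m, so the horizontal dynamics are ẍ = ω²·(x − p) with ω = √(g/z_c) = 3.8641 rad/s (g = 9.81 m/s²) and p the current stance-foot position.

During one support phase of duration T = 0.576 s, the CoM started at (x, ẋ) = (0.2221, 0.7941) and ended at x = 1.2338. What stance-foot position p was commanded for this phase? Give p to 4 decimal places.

p = 0.2028

ωT = 3.8641·0.576 = 2.225722; cosh(ωT) = 4.684076, sinh(ωT) = 4.576087
x(T) = p + (x₀−p)·cosh(ωT) + (ẋ₀/ω)·sinh(ωT) ⇒ p·(1 − cosh) = x(T) − x₀·cosh − (ẋ₀/ω)·sinh
numerator   = 1.2338 − (0.2221)·4.684076 − (0.7941/3.8641)·4.576087 = -0.746952
denominator = 1 − 4.684076 = -3.684076
p = -0.746952 / -3.684076 = 0.2028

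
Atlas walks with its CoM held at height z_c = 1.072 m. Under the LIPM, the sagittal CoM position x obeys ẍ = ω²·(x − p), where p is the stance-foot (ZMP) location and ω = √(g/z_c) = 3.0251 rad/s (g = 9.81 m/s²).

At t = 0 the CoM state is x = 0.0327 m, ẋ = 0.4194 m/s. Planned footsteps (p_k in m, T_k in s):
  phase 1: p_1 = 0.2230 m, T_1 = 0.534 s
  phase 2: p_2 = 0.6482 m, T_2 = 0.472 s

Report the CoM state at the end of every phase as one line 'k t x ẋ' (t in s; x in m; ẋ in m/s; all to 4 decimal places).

1 0.5340 0.0604 -0.2941
2 1.0060 -0.8388 -4.1425

phase 1: p=0.2230, T=0.534, ωT=1.615403, cosh=2.614364, sinh=2.415553; start (x,ẋ)=(0.032700, 0.419400) → end (x,ẋ)=(0.060379, -0.294113)
phase 2: p=0.6482, T=0.472, ωT=1.427847, cosh=2.204769, sinh=1.964944; start (x,ẋ)=(0.060379, -0.294113) → end (x,ẋ)=(-0.838850, -4.142549)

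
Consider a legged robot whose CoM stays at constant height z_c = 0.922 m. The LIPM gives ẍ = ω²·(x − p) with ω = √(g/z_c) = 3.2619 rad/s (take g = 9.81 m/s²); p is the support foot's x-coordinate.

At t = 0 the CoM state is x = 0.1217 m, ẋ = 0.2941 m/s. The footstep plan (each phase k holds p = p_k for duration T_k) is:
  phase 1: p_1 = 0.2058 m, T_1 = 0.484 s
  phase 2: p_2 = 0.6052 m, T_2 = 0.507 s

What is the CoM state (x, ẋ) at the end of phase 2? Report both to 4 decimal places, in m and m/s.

x = -0.4034, ẋ = -3.0183

phase 1: p=0.2058, T=0.484, ωT=1.578760, cosh=2.527584, sinh=2.321353; start (x,ẋ)=(0.121700, 0.294100) → end (x,ẋ)=(0.202528, 0.106555)
phase 2: p=0.6052, T=0.507, ωT=1.653783, cosh=2.709021, sinh=2.517696; start (x,ẋ)=(0.202528, 0.106555) → end (x,ẋ)=(-0.403401, -3.018268)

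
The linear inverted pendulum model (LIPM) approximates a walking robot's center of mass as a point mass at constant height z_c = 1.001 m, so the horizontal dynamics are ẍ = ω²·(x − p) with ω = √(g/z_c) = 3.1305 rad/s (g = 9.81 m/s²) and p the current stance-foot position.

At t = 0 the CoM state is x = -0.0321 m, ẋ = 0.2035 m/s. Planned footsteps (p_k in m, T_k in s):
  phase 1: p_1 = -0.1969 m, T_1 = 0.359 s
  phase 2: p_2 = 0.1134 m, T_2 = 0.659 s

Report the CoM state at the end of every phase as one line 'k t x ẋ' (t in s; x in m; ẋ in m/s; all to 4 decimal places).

1 0.3590 0.1728 1.0559
2 1.0180 1.6568 4.9422

phase 1: p=-0.1969, T=0.359, ωT=1.123849, cosh=1.700851, sinh=1.375824; start (x,ẋ)=(-0.032100, 0.203500) → end (x,ẋ)=(0.172836, 1.055920)
phase 2: p=0.1134, T=0.659, ωT=2.063000, cosh=3.998306, sinh=3.871233; start (x,ẋ)=(0.172836, 1.055920) → end (x,ẋ)=(1.656815, 4.942194)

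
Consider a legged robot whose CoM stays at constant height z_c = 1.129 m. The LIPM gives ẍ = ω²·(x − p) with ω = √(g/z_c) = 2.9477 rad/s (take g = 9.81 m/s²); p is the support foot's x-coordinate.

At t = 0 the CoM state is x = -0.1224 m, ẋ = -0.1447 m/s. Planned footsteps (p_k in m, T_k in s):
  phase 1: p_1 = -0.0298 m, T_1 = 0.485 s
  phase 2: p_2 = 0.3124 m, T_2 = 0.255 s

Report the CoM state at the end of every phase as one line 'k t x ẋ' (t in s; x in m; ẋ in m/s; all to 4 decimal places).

1 0.4850 -0.3309 -0.8570
2 0.7400 -0.7611 -2.6742

phase 1: p=-0.0298, T=0.485, ωT=1.429635, cosh=2.208284, sinh=1.968888; start (x,ẋ)=(-0.122400, -0.144700) → end (x,ẋ)=(-0.330938, -0.856961)
phase 2: p=0.3124, T=0.255, ωT=0.751664, cosh=1.296053, sinh=0.824472; start (x,ẋ)=(-0.330938, -0.856961) → end (x,ẋ)=(-0.761092, -2.674168)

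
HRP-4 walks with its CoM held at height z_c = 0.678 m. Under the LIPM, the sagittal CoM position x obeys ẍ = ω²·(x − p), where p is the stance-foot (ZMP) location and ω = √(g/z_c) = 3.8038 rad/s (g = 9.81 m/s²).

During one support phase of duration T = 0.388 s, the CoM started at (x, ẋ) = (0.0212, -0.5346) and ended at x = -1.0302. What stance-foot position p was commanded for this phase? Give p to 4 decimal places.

p = 0.6051

ωT = 3.8038·0.388 = 1.475874; cosh(ωT) = 2.301719, sinh(ωT) = 2.073140
x(T) = p + (x₀−p)·cosh(ωT) + (ẋ₀/ω)·sinh(ωT) ⇒ p·(1 − cosh) = x(T) − x₀·cosh − (ẋ₀/ω)·sinh
numerator   = -1.0302 − (0.0212)·2.301719 − (-0.5346/3.8038)·2.073140 = -0.787630
denominator = 1 − 2.301719 = -1.301719
p = -0.787630 / -1.301719 = 0.6051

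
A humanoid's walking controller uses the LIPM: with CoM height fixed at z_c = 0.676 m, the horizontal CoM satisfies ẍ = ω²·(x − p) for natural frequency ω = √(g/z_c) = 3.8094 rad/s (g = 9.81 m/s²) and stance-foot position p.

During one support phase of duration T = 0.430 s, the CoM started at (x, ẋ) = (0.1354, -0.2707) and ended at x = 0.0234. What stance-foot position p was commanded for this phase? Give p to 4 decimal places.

ωT = 3.8094·0.430 = 1.638042; cosh(ωT) = 2.669723, sinh(ωT) = 2.475363
x(T) = p + (x₀−p)·cosh(ωT) + (ẋ₀/ω)·sinh(ωT) ⇒ p·(1 − cosh) = x(T) − x₀·cosh − (ẋ₀/ω)·sinh
numerator   = 0.0234 − (0.1354)·2.669723 − (-0.2707/3.8094)·2.475363 = -0.162179
denominator = 1 − 2.669723 = -1.669723
p = -0.162179 / -1.669723 = 0.0971

p = 0.0971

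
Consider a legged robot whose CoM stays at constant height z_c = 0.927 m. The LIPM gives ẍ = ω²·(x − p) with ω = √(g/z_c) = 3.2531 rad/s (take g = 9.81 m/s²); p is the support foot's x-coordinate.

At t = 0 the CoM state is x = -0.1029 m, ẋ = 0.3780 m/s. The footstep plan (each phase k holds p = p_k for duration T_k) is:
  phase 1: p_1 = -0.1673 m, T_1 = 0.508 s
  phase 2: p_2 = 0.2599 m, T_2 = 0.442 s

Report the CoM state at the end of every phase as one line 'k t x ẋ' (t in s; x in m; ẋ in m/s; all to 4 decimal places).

1 0.5080 0.2991 1.5496
2 0.9500 1.2938 3.7009

phase 1: p=-0.1673, T=0.508, ωT=1.652575, cosh=2.705980, sinh=2.514424; start (x,ẋ)=(-0.102900, 0.378000) → end (x,ẋ)=(0.299133, 1.549631)
phase 2: p=0.2599, T=0.442, ωT=1.437870, cosh=2.224575, sinh=1.987142; start (x,ẋ)=(0.299133, 1.549631) → end (x,ẋ)=(1.293763, 3.700889)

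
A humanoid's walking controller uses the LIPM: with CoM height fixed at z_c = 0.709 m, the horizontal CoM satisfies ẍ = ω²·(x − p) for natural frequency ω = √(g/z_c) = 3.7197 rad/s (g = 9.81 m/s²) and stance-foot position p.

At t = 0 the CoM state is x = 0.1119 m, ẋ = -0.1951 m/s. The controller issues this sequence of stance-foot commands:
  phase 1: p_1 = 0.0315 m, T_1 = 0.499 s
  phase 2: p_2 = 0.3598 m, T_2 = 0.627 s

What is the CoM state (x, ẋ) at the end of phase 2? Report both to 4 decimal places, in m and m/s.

phase 1: p=0.0315, T=0.499, ωT=1.856130, cosh=3.277602, sinh=3.121325; start (x,ẋ)=(0.111900, -0.195100) → end (x,ẋ)=(0.131304, 0.294016)
phase 2: p=0.3598, T=0.627, ωT=2.332252, cosh=5.199095, sinh=5.102018; start (x,ẋ)=(0.131304, 0.294016) → end (x,ẋ)=(-0.424893, -2.807773)

x = -0.4249, ẋ = -2.8078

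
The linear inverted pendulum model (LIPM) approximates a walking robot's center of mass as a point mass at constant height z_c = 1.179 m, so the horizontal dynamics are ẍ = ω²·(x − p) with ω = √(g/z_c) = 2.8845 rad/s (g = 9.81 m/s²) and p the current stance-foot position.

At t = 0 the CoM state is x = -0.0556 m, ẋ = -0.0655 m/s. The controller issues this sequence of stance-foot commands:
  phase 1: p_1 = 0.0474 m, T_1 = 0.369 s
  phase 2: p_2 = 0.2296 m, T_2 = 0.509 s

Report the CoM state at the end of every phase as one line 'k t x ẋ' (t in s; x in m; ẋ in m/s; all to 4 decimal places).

phase 1: p=0.0474, T=0.369, ωT=1.064380, cosh=1.621992, sinh=1.277050; start (x,ẋ)=(-0.055600, -0.065500) → end (x,ẋ)=(-0.148664, -0.485657)
phase 2: p=0.2296, T=0.509, ωT=1.468211, cosh=2.285898, sinh=2.055561; start (x,ẋ)=(-0.148664, -0.485657) → end (x,ẋ)=(-0.981163, -3.352989)

1 0.3690 -0.1487 -0.4857
2 0.8780 -0.9812 -3.3530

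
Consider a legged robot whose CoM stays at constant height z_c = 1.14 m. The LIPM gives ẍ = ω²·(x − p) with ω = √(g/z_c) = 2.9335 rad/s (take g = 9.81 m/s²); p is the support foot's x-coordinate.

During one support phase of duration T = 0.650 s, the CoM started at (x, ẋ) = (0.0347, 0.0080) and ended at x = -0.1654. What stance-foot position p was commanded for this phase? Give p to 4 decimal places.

p = 0.1204

ωT = 2.9335·0.650 = 1.906775; cosh(ωT) = 3.439952, sinh(ωT) = 3.291393
x(T) = p + (x₀−p)·cosh(ωT) + (ẋ₀/ω)·sinh(ωT) ⇒ p·(1 − cosh) = x(T) − x₀·cosh − (ẋ₀/ω)·sinh
numerator   = -0.1654 − (0.0347)·3.439952 − (0.0080/2.9335)·3.291393 = -0.293742
denominator = 1 − 3.439952 = -2.439952
p = -0.293742 / -2.439952 = 0.1204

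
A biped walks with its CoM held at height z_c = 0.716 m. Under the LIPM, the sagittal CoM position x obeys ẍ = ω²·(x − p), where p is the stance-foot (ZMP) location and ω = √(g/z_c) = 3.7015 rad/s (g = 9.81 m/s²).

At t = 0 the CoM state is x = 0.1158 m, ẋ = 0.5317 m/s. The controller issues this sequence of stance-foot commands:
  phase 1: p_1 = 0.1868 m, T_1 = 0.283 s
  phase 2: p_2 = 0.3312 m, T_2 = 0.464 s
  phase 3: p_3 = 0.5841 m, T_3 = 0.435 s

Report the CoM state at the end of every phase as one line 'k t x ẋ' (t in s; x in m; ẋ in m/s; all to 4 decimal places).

phase 1: p=0.1868, T=0.283, ωT=1.047524, cosh=1.600695, sinh=1.249890; start (x,ẋ)=(0.115800, 0.531700) → end (x,ẋ)=(0.252690, 0.522610)
phase 2: p=0.3312, T=0.464, ωT=1.717496, cosh=2.875039, sinh=2.695524; start (x,ẋ)=(0.252690, 0.522610) → end (x,ẋ)=(0.486060, 0.719198)
phase 3: p=0.5841, T=0.435, ωT=1.610152, cosh=2.601716, sinh=2.401859; start (x,ẋ)=(0.486060, 0.719198) → end (x,ẋ)=(0.795706, 0.999524)

1 0.2830 0.2527 0.5226
2 0.7470 0.4861 0.7192
3 1.1820 0.7957 0.9995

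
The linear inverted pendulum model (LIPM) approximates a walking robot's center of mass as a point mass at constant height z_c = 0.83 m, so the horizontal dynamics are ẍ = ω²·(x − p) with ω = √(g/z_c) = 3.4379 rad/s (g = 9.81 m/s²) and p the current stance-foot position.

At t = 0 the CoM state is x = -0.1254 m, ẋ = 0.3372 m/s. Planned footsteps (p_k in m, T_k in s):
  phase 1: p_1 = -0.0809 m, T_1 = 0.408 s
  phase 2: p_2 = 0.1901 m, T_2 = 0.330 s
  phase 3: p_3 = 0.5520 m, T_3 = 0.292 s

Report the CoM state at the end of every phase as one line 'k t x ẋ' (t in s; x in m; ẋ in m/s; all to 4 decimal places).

phase 1: p=-0.0809, T=0.408, ωT=1.402663, cosh=2.155978, sinh=1.910037; start (x,ẋ)=(-0.125400, 0.337200) → end (x,ẋ)=(0.010501, 0.434786)
phase 2: p=0.1901, T=0.330, ωT=1.134507, cosh=1.715610, sinh=1.394030; start (x,ẋ)=(0.010501, 0.434786) → end (x,ẋ)=(0.058279, -0.114810)
phase 3: p=0.5520, T=0.292, ωT=1.003867, cosh=1.547636, sinh=1.181177; start (x,ẋ)=(0.058279, -0.114810) → end (x,ẋ)=(-0.251546, -2.182568)

1 0.4080 0.0105 0.4348
2 0.7380 0.0583 -0.1148
3 1.0300 -0.2515 -2.1826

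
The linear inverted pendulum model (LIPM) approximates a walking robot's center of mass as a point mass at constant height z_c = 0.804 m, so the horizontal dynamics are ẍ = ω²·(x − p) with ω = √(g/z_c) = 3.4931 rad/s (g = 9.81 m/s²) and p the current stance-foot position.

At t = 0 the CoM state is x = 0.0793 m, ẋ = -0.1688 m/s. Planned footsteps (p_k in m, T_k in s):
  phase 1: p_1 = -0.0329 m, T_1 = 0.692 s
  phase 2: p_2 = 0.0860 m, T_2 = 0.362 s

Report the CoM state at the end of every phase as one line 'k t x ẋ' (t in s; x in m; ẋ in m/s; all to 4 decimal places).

phase 1: p=-0.0329, T=0.692, ωT=2.417225, cosh=5.651933, sinh=5.562764; start (x,ẋ)=(0.079300, -0.168800) → end (x,ẋ)=(0.332433, 1.226145)
phase 2: p=0.0860, T=0.362, ωT=1.264502, cosh=1.911855, sinh=1.629475; start (x,ẋ)=(0.332433, 1.226145) → end (x,ẋ)=(1.129120, 3.746886)

1 0.6920 0.3324 1.2261
2 1.0540 1.1291 3.7469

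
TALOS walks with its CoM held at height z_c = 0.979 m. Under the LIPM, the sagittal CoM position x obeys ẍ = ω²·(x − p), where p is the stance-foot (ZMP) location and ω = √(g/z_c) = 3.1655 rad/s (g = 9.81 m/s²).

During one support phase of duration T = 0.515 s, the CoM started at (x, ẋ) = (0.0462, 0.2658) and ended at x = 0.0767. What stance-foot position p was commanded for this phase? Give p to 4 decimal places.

p = 0.1526

ωT = 3.1655·0.515 = 1.630233; cosh(ωT) = 2.650473, sinh(ωT) = 2.454589
x(T) = p + (x₀−p)·cosh(ωT) + (ẋ₀/ω)·sinh(ωT) ⇒ p·(1 − cosh) = x(T) − x₀·cosh − (ẋ₀/ω)·sinh
numerator   = 0.0767 − (0.0462)·2.650473 − (0.2658/3.1655)·2.454589 = -0.251858
denominator = 1 − 2.650473 = -1.650473
p = -0.251858 / -1.650473 = 0.1526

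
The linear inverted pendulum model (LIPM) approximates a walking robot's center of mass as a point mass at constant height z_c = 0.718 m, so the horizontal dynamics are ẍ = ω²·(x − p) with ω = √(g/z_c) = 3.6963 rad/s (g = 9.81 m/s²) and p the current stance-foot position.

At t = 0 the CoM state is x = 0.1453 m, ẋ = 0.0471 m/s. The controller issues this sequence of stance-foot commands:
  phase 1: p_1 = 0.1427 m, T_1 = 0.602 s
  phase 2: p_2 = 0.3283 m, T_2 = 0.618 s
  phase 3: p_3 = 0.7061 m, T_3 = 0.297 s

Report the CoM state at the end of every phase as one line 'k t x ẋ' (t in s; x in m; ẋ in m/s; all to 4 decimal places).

phase 1: p=0.1427, T=0.602, ωT=2.225173, cosh=4.681564, sinh=4.573516; start (x,ẋ)=(0.145300, 0.047100) → end (x,ẋ)=(0.213150, 0.264455)
phase 2: p=0.3283, T=0.618, ωT=2.284313, cosh=4.960393, sinh=4.858549; start (x,ẋ)=(0.213150, 0.264455) → end (x,ẋ)=(0.104720, -0.756139)
phase 3: p=0.7061, T=0.297, ωT=1.097801, cosh=1.665586, sinh=1.331982; start (x,ẋ)=(0.104720, -0.756139) → end (x,ẋ)=(-0.568030, -4.220254)

1 0.6020 0.2131 0.2645
2 1.2200 0.1047 -0.7561
3 1.5170 -0.5680 -4.2203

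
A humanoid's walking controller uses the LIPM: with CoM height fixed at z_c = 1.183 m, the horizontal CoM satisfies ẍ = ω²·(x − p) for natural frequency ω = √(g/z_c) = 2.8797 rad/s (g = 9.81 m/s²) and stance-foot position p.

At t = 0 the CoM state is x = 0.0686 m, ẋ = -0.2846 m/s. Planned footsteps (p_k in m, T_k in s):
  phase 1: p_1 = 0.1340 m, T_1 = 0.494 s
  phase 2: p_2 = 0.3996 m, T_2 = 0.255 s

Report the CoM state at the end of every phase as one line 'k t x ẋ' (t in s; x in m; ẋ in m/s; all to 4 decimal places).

phase 1: p=0.1340, T=0.494, ωT=1.422572, cosh=2.194434, sinh=1.953340; start (x,ẋ)=(0.068600, -0.284600) → end (x,ẋ)=(-0.202564, -0.992413)
phase 2: p=0.3996, T=0.255, ωT=0.734324, cosh=1.281951, sinh=0.802121; start (x,ẋ)=(-0.202564, -0.992413) → end (x,ẋ)=(-0.648775, -2.663144)

1 0.4940 -0.2026 -0.9924
2 0.7490 -0.6488 -2.6631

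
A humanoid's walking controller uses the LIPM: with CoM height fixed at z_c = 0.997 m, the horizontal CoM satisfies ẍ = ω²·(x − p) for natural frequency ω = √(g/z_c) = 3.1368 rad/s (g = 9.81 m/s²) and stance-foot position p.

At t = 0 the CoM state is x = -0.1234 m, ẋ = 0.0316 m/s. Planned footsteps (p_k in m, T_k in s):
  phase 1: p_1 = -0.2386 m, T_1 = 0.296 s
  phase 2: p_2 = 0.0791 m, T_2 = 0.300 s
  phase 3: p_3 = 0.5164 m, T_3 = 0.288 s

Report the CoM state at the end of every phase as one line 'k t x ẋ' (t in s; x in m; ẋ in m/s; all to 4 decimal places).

1 0.2960 -0.0593 0.4321
2 0.5960 0.0244 0.1663
3 0.8840 -0.1358 -1.3529

phase 1: p=-0.2386, T=0.296, ωT=0.928493, cosh=1.462920, sinh=1.067772; start (x,ẋ)=(-0.123400, 0.031600) → end (x,ẋ)=(-0.059315, 0.432078)
phase 2: p=0.0791, T=0.300, ωT=0.941040, cosh=1.476433, sinh=1.086212; start (x,ẋ)=(-0.059315, 0.432078) → end (x,ẋ)=(0.024360, 0.166323)
phase 3: p=0.5164, T=0.288, ωT=0.903398, cosh=1.436583, sinh=1.031393; start (x,ẋ)=(0.024360, 0.166323) → end (x,ẋ)=(-0.135769, -1.352949)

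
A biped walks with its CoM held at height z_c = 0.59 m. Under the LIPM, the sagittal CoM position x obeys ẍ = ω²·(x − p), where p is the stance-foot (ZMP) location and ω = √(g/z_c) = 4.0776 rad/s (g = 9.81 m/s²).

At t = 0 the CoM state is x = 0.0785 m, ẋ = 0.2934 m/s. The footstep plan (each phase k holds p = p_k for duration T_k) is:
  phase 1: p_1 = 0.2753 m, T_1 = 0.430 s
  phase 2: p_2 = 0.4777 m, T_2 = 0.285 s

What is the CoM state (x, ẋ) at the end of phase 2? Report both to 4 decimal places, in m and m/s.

phase 1: p=0.2753, T=0.430, ωT=1.753368, cosh=2.973603, sinh=2.800414; start (x,ẋ)=(0.078500, 0.293400) → end (x,ẋ)=(-0.108404, -1.374797)
phase 2: p=0.4777, T=0.285, ωT=1.162116, cosh=1.754757, sinh=1.441933; start (x,ẋ)=(-0.108404, -1.374797) → end (x,ẋ)=(-1.036930, -5.858508)

x = -1.0369, ẋ = -5.8585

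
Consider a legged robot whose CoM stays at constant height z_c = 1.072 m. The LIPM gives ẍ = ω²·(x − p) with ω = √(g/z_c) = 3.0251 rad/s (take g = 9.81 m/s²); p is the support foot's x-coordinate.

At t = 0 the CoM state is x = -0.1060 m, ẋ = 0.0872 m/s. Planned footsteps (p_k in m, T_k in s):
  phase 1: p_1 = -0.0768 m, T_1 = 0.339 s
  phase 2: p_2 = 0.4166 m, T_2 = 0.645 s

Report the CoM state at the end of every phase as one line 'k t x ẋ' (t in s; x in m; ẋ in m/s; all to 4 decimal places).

1 0.3390 -0.0877 0.0299
2 0.9840 -1.3597 -5.1523

phase 1: p=-0.0768, T=0.339, ωT=1.025509, cosh=1.573564, sinh=1.214950; start (x,ẋ)=(-0.106000, 0.087200) → end (x,ẋ)=(-0.087727, 0.029895)
phase 2: p=0.4166, T=0.645, ωT=1.951190, cosh=3.589579, sinh=3.447474; start (x,ẋ)=(-0.087727, 0.029895) → end (x,ẋ)=(-1.359651, -5.152289)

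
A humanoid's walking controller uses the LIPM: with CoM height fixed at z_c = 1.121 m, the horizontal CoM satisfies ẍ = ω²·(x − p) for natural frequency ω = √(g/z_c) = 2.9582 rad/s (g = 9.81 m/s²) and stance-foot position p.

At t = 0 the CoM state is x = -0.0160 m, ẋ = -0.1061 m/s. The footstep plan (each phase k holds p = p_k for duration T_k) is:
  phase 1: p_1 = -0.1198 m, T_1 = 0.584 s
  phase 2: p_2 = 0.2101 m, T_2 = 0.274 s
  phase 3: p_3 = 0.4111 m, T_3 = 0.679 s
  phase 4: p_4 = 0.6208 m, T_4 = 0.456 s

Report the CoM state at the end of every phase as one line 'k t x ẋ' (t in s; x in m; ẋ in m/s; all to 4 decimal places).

1 0.5840 0.0837 0.5287
2 0.8580 0.2012 0.3748
3 1.5370 0.0784 -0.8506
4 1.9930 -1.0113 -4.6324

phase 1: p=-0.1198, T=0.584, ωT=1.727589, cosh=2.902391, sinh=2.724679; start (x,ẋ)=(-0.016000, -0.106100) → end (x,ẋ)=(0.083744, 0.528699)
phase 2: p=0.2101, T=0.274, ωT=0.810547, cosh=1.346876, sinh=0.902261; start (x,ẋ)=(0.083744, 0.528699) → end (x,ẋ)=(0.201169, 0.374839)
phase 3: p=0.4111, T=0.679, ωT=2.008618, cosh=3.793591, sinh=3.659417; start (x,ẋ)=(0.201169, 0.374839) → end (x,ẋ)=(0.078399, -0.850579)
phase 4: p=0.6208, T=0.456, ωT=1.348939, cosh=2.056426, sinh=1.796910; start (x,ẋ)=(0.078399, -0.850579) → end (x,ẋ)=(-1.011278, -4.632352)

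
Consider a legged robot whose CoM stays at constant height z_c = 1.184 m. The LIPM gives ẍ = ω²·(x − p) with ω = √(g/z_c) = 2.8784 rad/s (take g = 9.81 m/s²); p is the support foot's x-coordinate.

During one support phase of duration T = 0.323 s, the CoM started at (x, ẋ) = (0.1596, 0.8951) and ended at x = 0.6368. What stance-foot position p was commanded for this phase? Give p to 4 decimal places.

ωT = 2.8784·0.323 = 0.929723; cosh(ωT) = 1.464235, sinh(ωT) = 1.069572
x(T) = p + (x₀−p)·cosh(ωT) + (ẋ₀/ω)·sinh(ωT) ⇒ p·(1 − cosh) = x(T) − x₀·cosh − (ẋ₀/ω)·sinh
numerator   = 0.6368 − (0.1596)·1.464235 − (0.8951/2.8784)·1.069572 = 0.070502
denominator = 1 − 1.464235 = -0.464235
p = 0.070502 / -0.464235 = -0.1519

p = -0.1519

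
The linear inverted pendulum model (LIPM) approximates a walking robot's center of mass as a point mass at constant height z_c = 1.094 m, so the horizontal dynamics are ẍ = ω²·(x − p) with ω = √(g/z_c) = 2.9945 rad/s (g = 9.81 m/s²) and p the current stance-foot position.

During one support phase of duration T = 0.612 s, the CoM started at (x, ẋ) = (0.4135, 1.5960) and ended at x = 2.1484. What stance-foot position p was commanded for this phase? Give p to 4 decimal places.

ωT = 2.9945·0.612 = 1.832634; cosh(ωT) = 3.205160, sinh(ωT) = 3.045168
x(T) = p + (x₀−p)·cosh(ωT) + (ẋ₀/ω)·sinh(ωT) ⇒ p·(1 − cosh) = x(T) − x₀·cosh − (ẋ₀/ω)·sinh
numerator   = 2.1484 − (0.4135)·3.205160 − (1.5960/2.9945)·3.045168 = -0.799939
denominator = 1 − 3.205160 = -2.205160
p = -0.799939 / -2.205160 = 0.3628

p = 0.3628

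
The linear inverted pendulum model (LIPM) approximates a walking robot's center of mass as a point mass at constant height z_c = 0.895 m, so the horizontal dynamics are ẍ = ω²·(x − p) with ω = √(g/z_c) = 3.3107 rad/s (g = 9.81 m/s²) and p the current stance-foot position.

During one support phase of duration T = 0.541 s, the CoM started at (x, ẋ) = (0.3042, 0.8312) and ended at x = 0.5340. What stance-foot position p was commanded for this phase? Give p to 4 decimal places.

ωT = 3.3107·0.541 = 1.791089; cosh(ωT) = 3.081378, sinh(ωT) = 2.914599
x(T) = p + (x₀−p)·cosh(ωT) + (ẋ₀/ω)·sinh(ωT) ⇒ p·(1 − cosh) = x(T) − x₀·cosh − (ẋ₀/ω)·sinh
numerator   = 0.5340 − (0.3042)·3.081378 − (0.8312/3.3107)·2.914599 = -1.135108
denominator = 1 − 3.081378 = -2.081378
p = -1.135108 / -2.081378 = 0.5454

p = 0.5454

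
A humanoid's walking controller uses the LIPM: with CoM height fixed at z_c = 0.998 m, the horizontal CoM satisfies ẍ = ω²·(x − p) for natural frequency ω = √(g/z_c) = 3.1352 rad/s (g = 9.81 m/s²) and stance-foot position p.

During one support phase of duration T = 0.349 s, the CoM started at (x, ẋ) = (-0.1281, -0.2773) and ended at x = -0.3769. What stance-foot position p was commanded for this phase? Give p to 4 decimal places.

p = 0.0709

ωT = 3.1352·0.349 = 1.094185; cosh(ωT) = 1.660780, sinh(ωT) = 1.325967
x(T) = p + (x₀−p)·cosh(ωT) + (ẋ₀/ω)·sinh(ωT) ⇒ p·(1 − cosh) = x(T) − x₀·cosh − (ẋ₀/ω)·sinh
numerator   = -0.3769 − (-0.1281)·1.660780 − (-0.2773/3.1352)·1.325967 = -0.046876
denominator = 1 − 1.660780 = -0.660780
p = -0.046876 / -0.660780 = 0.0709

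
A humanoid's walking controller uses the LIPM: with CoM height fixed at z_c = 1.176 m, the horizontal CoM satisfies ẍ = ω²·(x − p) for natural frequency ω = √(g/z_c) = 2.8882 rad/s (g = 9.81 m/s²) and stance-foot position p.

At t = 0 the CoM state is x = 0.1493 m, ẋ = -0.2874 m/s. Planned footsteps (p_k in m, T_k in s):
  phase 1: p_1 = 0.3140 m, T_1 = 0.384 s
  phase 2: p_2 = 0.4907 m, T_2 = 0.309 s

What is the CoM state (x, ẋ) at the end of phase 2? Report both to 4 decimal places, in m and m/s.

x = -0.7432, ẋ = -3.3292

phase 1: p=0.3140, T=0.384, ωT=1.109069, cosh=1.680700, sinh=1.350834; start (x,ẋ)=(0.149300, -0.287400) → end (x,ẋ)=(-0.097231, -1.125607)
phase 2: p=0.4907, T=0.309, ωT=0.892454, cosh=1.425381, sinh=1.015731; start (x,ẋ)=(-0.097231, -1.125607) → end (x,ẋ)=(-0.743182, -3.329192)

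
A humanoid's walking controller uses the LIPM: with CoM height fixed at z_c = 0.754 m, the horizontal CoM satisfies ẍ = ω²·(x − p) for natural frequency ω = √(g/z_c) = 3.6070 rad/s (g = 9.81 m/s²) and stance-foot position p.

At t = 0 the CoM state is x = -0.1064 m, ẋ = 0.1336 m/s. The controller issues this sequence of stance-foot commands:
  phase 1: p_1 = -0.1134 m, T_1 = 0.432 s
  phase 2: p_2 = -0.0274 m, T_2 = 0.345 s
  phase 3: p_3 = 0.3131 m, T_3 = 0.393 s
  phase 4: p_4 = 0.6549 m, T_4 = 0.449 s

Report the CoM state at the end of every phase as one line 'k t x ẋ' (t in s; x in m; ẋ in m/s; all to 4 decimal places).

phase 1: p=-0.1134, T=0.432, ωT=1.558224, cosh=2.480443, sinh=2.269934; start (x,ẋ)=(-0.106400, 0.133600) → end (x,ẋ)=(-0.011961, 0.388701)
phase 2: p=-0.0274, T=0.345, ωT=1.244415, cosh=1.879507, sinh=1.591397; start (x,ẋ)=(-0.011961, 0.388701) → end (x,ẋ)=(0.173112, 0.819190)
phase 3: p=0.3131, T=0.393, ωT=1.417551, cosh=2.184654, sinh=1.942347; start (x,ẋ)=(0.173112, 0.819190) → end (x,ẋ)=(0.448404, 0.808885)
phase 4: p=0.6549, T=0.449, ωT=1.619543, cosh=2.624385, sinh=2.426396; start (x,ẋ)=(0.448404, 0.808885) → end (x,ẋ)=(0.657104, 0.315567)

1 0.4320 -0.0120 0.3887
2 0.7770 0.1731 0.8192
3 1.1700 0.4484 0.8089
4 1.6190 0.6571 0.3156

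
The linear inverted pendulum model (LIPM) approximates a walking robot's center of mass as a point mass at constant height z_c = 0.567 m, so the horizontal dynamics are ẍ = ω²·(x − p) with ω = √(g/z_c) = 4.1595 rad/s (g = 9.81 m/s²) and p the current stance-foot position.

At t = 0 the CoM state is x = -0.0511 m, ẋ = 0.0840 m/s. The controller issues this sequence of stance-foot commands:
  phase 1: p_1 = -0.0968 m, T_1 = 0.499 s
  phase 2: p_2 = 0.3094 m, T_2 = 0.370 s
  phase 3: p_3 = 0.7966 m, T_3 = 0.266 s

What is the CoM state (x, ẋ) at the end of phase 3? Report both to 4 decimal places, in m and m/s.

x = 0.8031, ẋ = 0.8161

phase 1: p=-0.0968, T=0.499, ωT=2.075591, cosh=4.047367, sinh=3.921884; start (x,ẋ)=(-0.051100, 0.084000) → end (x,ẋ)=(0.167366, 1.085486)
phase 2: p=0.3094, T=0.370, ωT=1.539015, cosh=2.437295, sinh=2.222703; start (x,ẋ)=(0.167366, 1.085486) → end (x,ẋ)=(0.543270, 1.332500)
phase 3: p=0.7966, T=0.266, ωT=1.106427, cosh=1.677137, sinh=1.346399; start (x,ẋ)=(0.543270, 1.332500) → end (x,ẋ)=(0.803052, 0.816052)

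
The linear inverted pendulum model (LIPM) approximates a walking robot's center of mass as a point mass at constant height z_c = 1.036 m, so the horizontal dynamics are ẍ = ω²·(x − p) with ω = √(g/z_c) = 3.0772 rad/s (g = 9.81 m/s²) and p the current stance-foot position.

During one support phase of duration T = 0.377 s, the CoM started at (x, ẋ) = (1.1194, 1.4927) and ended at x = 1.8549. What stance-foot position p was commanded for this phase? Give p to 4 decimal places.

p = 1.0692

ωT = 3.0772·0.377 = 1.160104; cosh(ωT) = 1.751860, sinh(ωT) = 1.438406
x(T) = p + (x₀−p)·cosh(ωT) + (ẋ₀/ω)·sinh(ωT) ⇒ p·(1 − cosh) = x(T) − x₀·cosh − (ẋ₀/ω)·sinh
numerator   = 1.8549 − (1.1194)·1.751860 − (1.4927/3.0772)·1.438406 = -0.803880
denominator = 1 − 1.751860 = -0.751860
p = -0.803880 / -0.751860 = 1.0692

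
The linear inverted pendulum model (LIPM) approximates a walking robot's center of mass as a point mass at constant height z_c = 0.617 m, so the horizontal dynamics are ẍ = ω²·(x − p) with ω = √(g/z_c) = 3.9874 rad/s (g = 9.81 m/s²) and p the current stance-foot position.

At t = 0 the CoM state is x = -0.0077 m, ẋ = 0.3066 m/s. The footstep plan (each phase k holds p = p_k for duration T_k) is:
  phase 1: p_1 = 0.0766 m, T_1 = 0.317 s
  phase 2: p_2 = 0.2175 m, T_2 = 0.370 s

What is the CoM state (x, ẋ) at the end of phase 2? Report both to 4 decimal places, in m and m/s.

phase 1: p=0.0766, T=0.317, ωT=1.264006, cosh=1.911046, sinh=1.628526; start (x,ẋ)=(-0.007700, 0.306600) → end (x,ẋ)=(0.040720, 0.038518)
phase 2: p=0.2175, T=0.370, ωT=1.475338, cosh=2.300607, sinh=2.071906; start (x,ẋ)=(0.040720, 0.038518) → end (x,ẋ)=(-0.169188, -1.371859)

x = -0.1692, ẋ = -1.3719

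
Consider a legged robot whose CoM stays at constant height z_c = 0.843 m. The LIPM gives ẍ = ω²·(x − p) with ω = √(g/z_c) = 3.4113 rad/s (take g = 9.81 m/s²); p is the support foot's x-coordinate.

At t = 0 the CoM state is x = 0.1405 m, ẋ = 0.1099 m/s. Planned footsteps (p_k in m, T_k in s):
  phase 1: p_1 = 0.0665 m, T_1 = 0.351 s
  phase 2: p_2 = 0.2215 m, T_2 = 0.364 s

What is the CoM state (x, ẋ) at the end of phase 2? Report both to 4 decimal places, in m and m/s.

x = 0.5414, ẋ = 1.2316

phase 1: p=0.0665, T=0.351, ωT=1.197366, cosh=1.806686, sinh=1.504698; start (x,ẋ)=(0.140500, 0.109900) → end (x,ẋ)=(0.248671, 0.578395)
phase 2: p=0.2215, T=0.364, ωT=1.241713, cosh=1.875214, sinh=1.586325; start (x,ẋ)=(0.248671, 0.578395) → end (x,ẋ)=(0.541417, 1.231647)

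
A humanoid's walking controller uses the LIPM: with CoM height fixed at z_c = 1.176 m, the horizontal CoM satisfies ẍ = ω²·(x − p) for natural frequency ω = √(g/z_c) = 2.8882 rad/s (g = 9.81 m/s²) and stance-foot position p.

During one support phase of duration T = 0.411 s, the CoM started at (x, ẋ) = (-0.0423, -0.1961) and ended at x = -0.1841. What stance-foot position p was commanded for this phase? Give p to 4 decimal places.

ωT = 2.8882·0.411 = 1.187050; cosh(ωT) = 1.791260, sinh(ωT) = 1.486140
x(T) = p + (x₀−p)·cosh(ωT) + (ẋ₀/ω)·sinh(ωT) ⇒ p·(1 − cosh) = x(T) − x₀·cosh − (ẋ₀/ω)·sinh
numerator   = -0.1841 − (-0.0423)·1.791260 − (-0.1961/2.8882)·1.486140 = -0.007425
denominator = 1 − 1.791260 = -0.791260
p = -0.007425 / -0.791260 = 0.0094

p = 0.0094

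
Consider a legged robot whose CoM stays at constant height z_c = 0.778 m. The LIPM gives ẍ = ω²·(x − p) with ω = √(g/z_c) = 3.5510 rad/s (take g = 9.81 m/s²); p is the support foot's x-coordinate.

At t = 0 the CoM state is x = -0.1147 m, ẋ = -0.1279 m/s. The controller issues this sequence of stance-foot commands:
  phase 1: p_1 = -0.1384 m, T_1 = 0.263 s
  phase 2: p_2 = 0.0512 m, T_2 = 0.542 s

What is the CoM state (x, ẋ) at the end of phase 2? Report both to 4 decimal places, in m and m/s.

phase 1: p=-0.1384, T=0.263, ωT=0.933913, cosh=1.468729, sinh=1.075717; start (x,ẋ)=(-0.114700, -0.127900) → end (x,ẋ)=(-0.142336, -0.097320)
phase 2: p=0.0512, T=0.542, ωT=1.924642, cosh=3.499311, sinh=3.353383; start (x,ẋ)=(-0.142336, -0.097320) → end (x,ẋ)=(-0.717947, -2.645156)

x = -0.7179, ẋ = -2.6452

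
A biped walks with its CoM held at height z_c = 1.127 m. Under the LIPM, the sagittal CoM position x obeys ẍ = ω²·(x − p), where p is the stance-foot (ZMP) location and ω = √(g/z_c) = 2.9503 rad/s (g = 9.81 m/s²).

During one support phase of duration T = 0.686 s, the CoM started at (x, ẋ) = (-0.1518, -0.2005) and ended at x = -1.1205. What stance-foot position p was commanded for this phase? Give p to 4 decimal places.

p = 0.0994

ωT = 2.9503·0.686 = 2.023906; cosh(ωT) = 3.849982, sinh(ωT) = 3.717844
x(T) = p + (x₀−p)·cosh(ωT) + (ẋ₀/ω)·sinh(ωT) ⇒ p·(1 − cosh) = x(T) − x₀·cosh − (ẋ₀/ω)·sinh
numerator   = -1.1205 − (-0.1518)·3.849982 − (-0.2005/2.9503)·3.717844 = -0.283411
denominator = 1 − 3.849982 = -2.849982
p = -0.283411 / -2.849982 = 0.0994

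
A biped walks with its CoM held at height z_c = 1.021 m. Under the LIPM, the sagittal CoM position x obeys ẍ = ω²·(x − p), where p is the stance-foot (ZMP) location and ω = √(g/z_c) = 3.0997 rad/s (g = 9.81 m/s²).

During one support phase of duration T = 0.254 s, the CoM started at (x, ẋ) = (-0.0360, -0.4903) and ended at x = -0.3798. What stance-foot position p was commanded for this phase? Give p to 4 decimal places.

ωT = 3.0997·0.254 = 0.787324; cosh(ωT) = 1.326284, sinh(ωT) = 0.871223
x(T) = p + (x₀−p)·cosh(ωT) + (ẋ₀/ω)·sinh(ωT) ⇒ p·(1 − cosh) = x(T) − x₀·cosh − (ẋ₀/ω)·sinh
numerator   = -0.3798 − (-0.0360)·1.326284 − (-0.4903/3.0997)·0.871223 = -0.194247
denominator = 1 − 1.326284 = -0.326284
p = -0.194247 / -0.326284 = 0.5953

p = 0.5953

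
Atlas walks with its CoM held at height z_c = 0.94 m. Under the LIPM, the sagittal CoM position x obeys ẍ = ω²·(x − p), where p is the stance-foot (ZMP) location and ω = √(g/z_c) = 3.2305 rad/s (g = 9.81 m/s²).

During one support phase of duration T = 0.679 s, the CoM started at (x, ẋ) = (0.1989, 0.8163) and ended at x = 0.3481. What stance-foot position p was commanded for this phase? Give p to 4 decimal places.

p = 0.4729

ωT = 3.2305·0.679 = 2.193510; cosh(ωT) = 4.539076, sinh(ωT) = 4.427551
x(T) = p + (x₀−p)·cosh(ωT) + (ẋ₀/ω)·sinh(ωT) ⇒ p·(1 − cosh) = x(T) − x₀·cosh − (ẋ₀/ω)·sinh
numerator   = 0.3481 − (0.1989)·4.539076 − (0.8163/3.2305)·4.427551 = -1.673499
denominator = 1 − 4.539076 = -3.539076
p = -1.673499 / -3.539076 = 0.4729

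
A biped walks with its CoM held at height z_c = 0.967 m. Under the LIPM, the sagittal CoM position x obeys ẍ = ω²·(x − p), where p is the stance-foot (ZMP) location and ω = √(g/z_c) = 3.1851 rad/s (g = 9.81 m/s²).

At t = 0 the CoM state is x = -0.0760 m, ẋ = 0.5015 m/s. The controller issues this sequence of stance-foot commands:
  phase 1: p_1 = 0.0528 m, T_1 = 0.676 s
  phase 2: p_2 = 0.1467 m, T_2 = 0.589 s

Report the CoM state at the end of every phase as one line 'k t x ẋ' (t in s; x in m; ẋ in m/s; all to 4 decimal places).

phase 1: p=0.0528, T=0.676, ωT=2.153128, cosh=4.363935, sinh=4.247815; start (x,ẋ)=(-0.076000, 0.501500) → end (x,ẋ)=(0.159552, 0.445886)
phase 2: p=0.1467, T=0.589, ωT=1.876024, cosh=3.340349, sinh=3.187151; start (x,ẋ)=(0.159552, 0.445886) → end (x,ẋ)=(0.635802, 1.619877)

1 0.6760 0.1596 0.4459
2 1.2650 0.6358 1.6199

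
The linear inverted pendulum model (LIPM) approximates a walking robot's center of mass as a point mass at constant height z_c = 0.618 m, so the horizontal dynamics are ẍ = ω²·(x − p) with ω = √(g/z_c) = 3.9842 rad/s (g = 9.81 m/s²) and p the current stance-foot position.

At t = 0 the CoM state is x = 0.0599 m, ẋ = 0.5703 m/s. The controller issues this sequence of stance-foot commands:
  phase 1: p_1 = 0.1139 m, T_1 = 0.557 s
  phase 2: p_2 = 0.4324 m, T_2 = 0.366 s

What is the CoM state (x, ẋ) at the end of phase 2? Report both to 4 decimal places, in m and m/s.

phase 1: p=0.1139, T=0.557, ωT=2.219199, cosh=4.654329, sinh=4.545633; start (x,ẋ)=(0.059900, 0.570300) → end (x,ẋ)=(0.513230, 1.676386)
phase 2: p=0.4324, T=0.366, ωT=1.458217, cosh=2.265470, sinh=2.032820; start (x,ẋ)=(0.513230, 1.676386) → end (x,ẋ)=(1.470844, 4.452456)

x = 1.4708, ẋ = 4.4525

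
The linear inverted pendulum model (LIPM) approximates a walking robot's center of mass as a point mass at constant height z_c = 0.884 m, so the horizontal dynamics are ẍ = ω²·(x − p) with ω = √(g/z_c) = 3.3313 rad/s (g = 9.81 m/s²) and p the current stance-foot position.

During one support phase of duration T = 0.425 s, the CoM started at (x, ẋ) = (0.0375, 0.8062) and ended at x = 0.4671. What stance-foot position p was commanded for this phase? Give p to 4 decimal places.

p = 0.0710

ωT = 3.3313·0.425 = 1.415803; cosh(ωT) = 2.181261, sinh(ωT) = 1.938530
x(T) = p + (x₀−p)·cosh(ωT) + (ẋ₀/ω)·sinh(ωT) ⇒ p·(1 − cosh) = x(T) − x₀·cosh − (ẋ₀/ω)·sinh
numerator   = 0.4671 − (0.0375)·2.181261 − (0.8062/3.3313)·1.938530 = -0.083836
denominator = 1 − 2.181261 = -1.181261
p = -0.083836 / -1.181261 = 0.0710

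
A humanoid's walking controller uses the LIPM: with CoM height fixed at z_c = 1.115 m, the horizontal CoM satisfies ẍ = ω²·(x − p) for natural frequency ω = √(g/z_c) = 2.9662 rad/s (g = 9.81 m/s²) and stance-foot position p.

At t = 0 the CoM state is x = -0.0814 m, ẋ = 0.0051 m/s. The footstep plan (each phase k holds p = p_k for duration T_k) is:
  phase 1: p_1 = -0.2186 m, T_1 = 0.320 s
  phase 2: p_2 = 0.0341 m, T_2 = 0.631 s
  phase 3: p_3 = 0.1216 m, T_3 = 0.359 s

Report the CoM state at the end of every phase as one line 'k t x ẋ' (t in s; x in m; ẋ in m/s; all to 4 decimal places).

1 0.3200 -0.0129 0.4545
2 0.9510 0.3638 1.0695
3 1.3100 0.9754 2.6535

phase 1: p=-0.2186, T=0.320, ωT=0.949184, cosh=1.485329, sinh=1.098272; start (x,ẋ)=(-0.081400, 0.005100) → end (x,ẋ)=(-0.012925, 0.454531)
phase 2: p=0.0341, T=0.631, ωT=1.871672, cosh=3.326511, sinh=3.172645; start (x,ẋ)=(-0.012925, 0.454531) → end (x,ẋ)=(0.363838, 1.069468)
phase 3: p=0.1216, T=0.359, ωT=1.064866, cosh=1.622612, sinh=1.277838; start (x,ẋ)=(0.363838, 1.069468) → end (x,ẋ)=(0.975384, 2.653491)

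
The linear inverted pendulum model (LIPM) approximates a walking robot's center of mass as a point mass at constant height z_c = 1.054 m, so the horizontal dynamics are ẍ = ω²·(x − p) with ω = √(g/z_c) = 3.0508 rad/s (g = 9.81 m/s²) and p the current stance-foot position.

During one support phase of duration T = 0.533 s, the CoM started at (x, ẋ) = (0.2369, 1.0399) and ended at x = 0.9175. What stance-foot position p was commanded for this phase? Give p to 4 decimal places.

p = 0.3298

ωT = 3.0508·0.533 = 1.626076; cosh(ωT) = 2.640294, sinh(ωT) = 2.443594
x(T) = p + (x₀−p)·cosh(ωT) + (ẋ₀/ω)·sinh(ωT) ⇒ p·(1 − cosh) = x(T) − x₀·cosh − (ẋ₀/ω)·sinh
numerator   = 0.9175 − (0.2369)·2.640294 − (1.0399/3.0508)·2.443594 = -0.540913
denominator = 1 − 2.640294 = -1.640294
p = -0.540913 / -1.640294 = 0.3298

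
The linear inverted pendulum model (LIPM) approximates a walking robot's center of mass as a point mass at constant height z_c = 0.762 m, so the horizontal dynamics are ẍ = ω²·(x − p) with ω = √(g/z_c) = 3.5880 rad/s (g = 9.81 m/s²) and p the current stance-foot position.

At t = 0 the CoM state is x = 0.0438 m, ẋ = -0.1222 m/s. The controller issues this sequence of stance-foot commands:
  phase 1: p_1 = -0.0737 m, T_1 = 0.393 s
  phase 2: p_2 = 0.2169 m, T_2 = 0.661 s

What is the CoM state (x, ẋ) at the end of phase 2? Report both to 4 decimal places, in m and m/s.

x = 0.4794, ẋ = 1.0268

phase 1: p=-0.0737, T=0.393, ωT=1.410084, cosh=2.170211, sinh=1.926088; start (x,ẋ)=(0.043800, -0.122200) → end (x,ẋ)=(0.115701, 0.546820)
phase 2: p=0.2169, T=0.661, ωT=2.371668, cosh=5.404288, sinh=5.310963; start (x,ẋ)=(0.115701, 0.546820) → end (x,ẋ)=(0.479396, 1.026753)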